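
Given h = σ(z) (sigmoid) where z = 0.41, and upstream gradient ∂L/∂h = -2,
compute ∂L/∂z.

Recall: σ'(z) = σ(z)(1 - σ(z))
∂L/∂z = -0.4796

σ(0.41) = 0.6011
σ'(0.41) = σ(0.41)(1 - σ(0.41)) = 0.6011 × 0.3989 = 0.2398
∂L/∂z = ∂L/∂h · σ'(z) = -2 × 0.2398 = -0.4796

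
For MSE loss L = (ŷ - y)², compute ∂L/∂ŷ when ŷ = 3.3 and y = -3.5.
∂L/∂ŷ = 13.6

∂L/∂ŷ = 2(ŷ - y) = 2(3.3 - -3.5) = 2(6.8) = 13.6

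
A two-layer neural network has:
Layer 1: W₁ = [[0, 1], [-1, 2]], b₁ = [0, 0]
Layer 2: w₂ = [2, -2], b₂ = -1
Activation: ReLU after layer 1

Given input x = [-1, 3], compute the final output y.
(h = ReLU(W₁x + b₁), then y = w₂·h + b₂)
y = -9

Layer 1 pre-activation: z₁ = [3, 7]
After ReLU: h = [3, 7]
Layer 2 output: y = 2×3 + -2×7 + -1 = -9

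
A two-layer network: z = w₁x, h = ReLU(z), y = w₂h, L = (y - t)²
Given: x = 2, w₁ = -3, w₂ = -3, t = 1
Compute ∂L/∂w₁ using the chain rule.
∂L/∂w₁ = 0

Forward pass:
z = w₁x = -3×2 = -6
h = ReLU(-6) = 0
y = w₂h = -3×0 = 0

Backward pass:
∂L/∂y = 2(y - t) = 2(0 - 1) = -2
∂y/∂h = w₂ = -3
∂h/∂z = 0 (ReLU derivative)
∂z/∂w₁ = x = 2

∂L/∂w₁ = -2 × -3 × 0 × 2 = 0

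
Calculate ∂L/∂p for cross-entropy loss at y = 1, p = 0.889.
∂L/∂p = -1.125

∂L/∂p = -y/p + (1-y)/(1-p) = -1/0.889 + 0 = -1.125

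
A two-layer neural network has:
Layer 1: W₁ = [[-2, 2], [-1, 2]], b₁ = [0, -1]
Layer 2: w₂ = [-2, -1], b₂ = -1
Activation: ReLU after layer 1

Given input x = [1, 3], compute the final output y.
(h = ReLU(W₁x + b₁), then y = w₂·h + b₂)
y = -13

Layer 1 pre-activation: z₁ = [4, 4]
After ReLU: h = [4, 4]
Layer 2 output: y = -2×4 + -1×4 + -1 = -13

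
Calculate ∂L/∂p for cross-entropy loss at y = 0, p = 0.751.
∂L/∂p = 4.016

∂L/∂p = -y/p + (1-y)/(1-p) = 0 + 1/0.249 = 4.016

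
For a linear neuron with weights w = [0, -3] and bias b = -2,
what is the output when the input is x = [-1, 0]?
y = -2

y = (0)(-1) + (-3)(0) + -2 = -2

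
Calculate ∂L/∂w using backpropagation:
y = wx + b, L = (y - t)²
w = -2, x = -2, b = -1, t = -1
∂L/∂w = -16

y = wx + b = (-2)(-2) + -1 = 3
∂L/∂y = 2(y - t) = 2(3 - -1) = 8
∂y/∂w = x = -2
∂L/∂w = ∂L/∂y · ∂y/∂w = 8 × -2 = -16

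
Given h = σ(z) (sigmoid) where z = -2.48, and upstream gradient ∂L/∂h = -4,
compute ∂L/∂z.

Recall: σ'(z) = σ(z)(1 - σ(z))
∂L/∂z = -0.2852

σ(-2.48) = 0.07727
σ'(-2.48) = σ(-2.48)(1 - σ(-2.48)) = 0.07727 × 0.9227 = 0.0713
∂L/∂z = ∂L/∂h · σ'(z) = -4 × 0.0713 = -0.2852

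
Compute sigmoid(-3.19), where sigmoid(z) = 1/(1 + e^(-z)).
0.03954

sigmoid(-3.19) = 1/(1 + e^(3.19)) = 1/(1 + 24.29) = 0.03954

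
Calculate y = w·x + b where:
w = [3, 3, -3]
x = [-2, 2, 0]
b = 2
y = 2

y = (3)(-2) + (3)(2) + (-3)(0) + 2 = 2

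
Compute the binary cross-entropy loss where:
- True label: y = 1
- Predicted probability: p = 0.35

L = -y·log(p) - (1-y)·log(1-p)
L = 1.05

L = -1·log(0.35) - 0·log(0.65) = -log(0.35) = 1.05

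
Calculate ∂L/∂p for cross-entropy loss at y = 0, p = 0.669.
∂L/∂p = 3.021

∂L/∂p = -y/p + (1-y)/(1-p) = 0 + 1/0.331 = 3.021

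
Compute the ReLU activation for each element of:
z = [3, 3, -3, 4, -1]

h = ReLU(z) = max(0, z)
h = [3, 3, 0, 4, 0]

ReLU applied element-wise: max(0,3)=3, max(0,3)=3, max(0,-3)=0, max(0,4)=4, max(0,-1)=0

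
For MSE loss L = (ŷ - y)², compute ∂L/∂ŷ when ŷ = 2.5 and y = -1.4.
∂L/∂ŷ = 7.8

∂L/∂ŷ = 2(ŷ - y) = 2(2.5 - -1.4) = 2(3.9) = 7.8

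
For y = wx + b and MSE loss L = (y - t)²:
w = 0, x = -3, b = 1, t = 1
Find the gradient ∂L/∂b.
∂L/∂b = 0

y = wx + b = (0)(-3) + 1 = 1
∂L/∂y = 2(y - t) = 2(1 - 1) = 0
∂y/∂b = 1
∂L/∂b = ∂L/∂y · ∂y/∂b = 0 × 1 = 0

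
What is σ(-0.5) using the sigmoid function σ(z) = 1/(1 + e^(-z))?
0.3775

sigmoid(-0.5) = 1/(1 + e^(0.5)) = 1/(1 + 1.649) = 0.3775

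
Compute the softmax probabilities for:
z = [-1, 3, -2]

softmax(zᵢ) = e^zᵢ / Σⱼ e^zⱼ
p = [0.0179, 0.9756, 0.0066]

exp(z) = [0.3679, 20.09, 0.1353]
Sum = 20.59
p = [0.0179, 0.9756, 0.0066]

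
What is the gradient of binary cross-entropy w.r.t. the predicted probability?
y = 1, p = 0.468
∂L/∂p = -2.137

∂L/∂p = -y/p + (1-y)/(1-p) = -1/0.468 + 0 = -2.137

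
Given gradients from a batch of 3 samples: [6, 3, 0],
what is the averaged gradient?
Average gradient = 3

Average = (1/3)(6 + 3 + 0) = 9/3 = 3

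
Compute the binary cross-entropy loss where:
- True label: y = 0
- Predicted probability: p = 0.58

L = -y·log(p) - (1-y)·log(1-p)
L = 0.8675

L = -0·log(0.58) - 1·log(0.42) = -log(0.42) = 0.8675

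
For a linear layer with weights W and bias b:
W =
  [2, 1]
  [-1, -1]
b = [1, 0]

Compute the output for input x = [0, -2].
y = [-1, 2]

Wx = [2×0 + 1×-2, -1×0 + -1×-2]
   = [-2, 2]
y = Wx + b = [-2 + 1, 2 + 0] = [-1, 2]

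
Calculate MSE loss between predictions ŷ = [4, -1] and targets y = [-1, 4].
MSE = 25

MSE = (1/2)((4--1)² + (-1-4)²) = (1/2)(25 + 25) = 25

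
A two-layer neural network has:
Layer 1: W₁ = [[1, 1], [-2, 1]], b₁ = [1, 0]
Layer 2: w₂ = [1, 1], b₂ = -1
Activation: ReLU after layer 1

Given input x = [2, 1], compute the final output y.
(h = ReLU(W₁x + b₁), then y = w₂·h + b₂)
y = 3

Layer 1 pre-activation: z₁ = [4, -3]
After ReLU: h = [4, 0]
Layer 2 output: y = 1×4 + 1×0 + -1 = 3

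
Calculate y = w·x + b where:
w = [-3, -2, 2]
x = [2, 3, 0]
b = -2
y = -14

y = (-3)(2) + (-2)(3) + (2)(0) + -2 = -14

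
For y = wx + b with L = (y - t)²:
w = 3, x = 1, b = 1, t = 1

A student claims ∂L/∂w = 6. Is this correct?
Correct

y = (3)(1) + 1 = 4
∂L/∂y = 2(y - t) = 2(4 - 1) = 6
∂y/∂w = x = 1
∂L/∂w = 6 × 1 = 6

Claimed value: 6
Correct: The correct gradient is 6.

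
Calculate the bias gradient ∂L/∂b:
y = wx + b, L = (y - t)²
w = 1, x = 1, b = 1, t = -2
∂L/∂b = 8

y = wx + b = (1)(1) + 1 = 2
∂L/∂y = 2(y - t) = 2(2 - -2) = 8
∂y/∂b = 1
∂L/∂b = ∂L/∂y · ∂y/∂b = 8 × 1 = 8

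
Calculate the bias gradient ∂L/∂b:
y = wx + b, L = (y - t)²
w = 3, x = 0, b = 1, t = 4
∂L/∂b = -6

y = wx + b = (3)(0) + 1 = 1
∂L/∂y = 2(y - t) = 2(1 - 4) = -6
∂y/∂b = 1
∂L/∂b = ∂L/∂y · ∂y/∂b = -6 × 1 = -6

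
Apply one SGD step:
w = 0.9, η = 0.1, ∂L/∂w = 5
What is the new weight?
w_new = 0.4

w_new = w - η·∂L/∂w = 0.9 - 0.1×(5) = 0.9 - (0.5) = 0.4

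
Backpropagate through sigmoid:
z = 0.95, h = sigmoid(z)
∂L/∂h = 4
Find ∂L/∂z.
∂L/∂z = 0.8044

σ(0.95) = 0.7211
σ'(0.95) = σ(0.95)(1 - σ(0.95)) = 0.7211 × 0.2789 = 0.2011
∂L/∂z = ∂L/∂h · σ'(z) = 4 × 0.2011 = 0.8044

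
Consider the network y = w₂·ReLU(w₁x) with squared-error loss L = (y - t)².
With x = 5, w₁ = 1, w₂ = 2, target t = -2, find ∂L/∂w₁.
∂L/∂w₁ = 240

Forward pass:
z = w₁x = 1×5 = 5
h = ReLU(5) = 5
y = w₂h = 2×5 = 10

Backward pass:
∂L/∂y = 2(y - t) = 2(10 - -2) = 24
∂y/∂h = w₂ = 2
∂h/∂z = 1 (ReLU derivative)
∂z/∂w₁ = x = 5

∂L/∂w₁ = 24 × 2 × 1 × 5 = 240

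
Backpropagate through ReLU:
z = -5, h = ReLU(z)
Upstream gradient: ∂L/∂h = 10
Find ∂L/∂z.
∂L/∂z = 0

h = ReLU(-5) = 0
Since z < 0: ∂h/∂z = 0
∂L/∂z = ∂L/∂h · ∂h/∂z = 10 × 0 = 0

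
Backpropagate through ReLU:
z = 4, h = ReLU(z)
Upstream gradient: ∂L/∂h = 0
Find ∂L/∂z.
∂L/∂z = 0

h = ReLU(4) = 4
Since z > 0: ∂h/∂z = 1
∂L/∂z = ∂L/∂h · ∂h/∂z = 0 × 1 = 0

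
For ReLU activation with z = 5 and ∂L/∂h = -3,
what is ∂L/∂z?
∂L/∂z = -3

h = ReLU(5) = 5
Since z > 0: ∂h/∂z = 1
∂L/∂z = ∂L/∂h · ∂h/∂z = -3 × 1 = -3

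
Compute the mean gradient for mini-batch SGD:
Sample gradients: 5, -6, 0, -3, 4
Average gradient = 0

Average = (1/5)(5 + -6 + 0 + -3 + 4) = 0/5 = 0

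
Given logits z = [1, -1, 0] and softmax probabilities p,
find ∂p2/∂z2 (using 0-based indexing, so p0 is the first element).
∂p2/∂z2 = 0.1848

p = softmax(z) = [0.6652, 0.09003, 0.2447]
p2 = 0.2447

∂p2/∂z2 = p2(1 - p2) = 0.2447 × (1 - 0.2447) = 0.1848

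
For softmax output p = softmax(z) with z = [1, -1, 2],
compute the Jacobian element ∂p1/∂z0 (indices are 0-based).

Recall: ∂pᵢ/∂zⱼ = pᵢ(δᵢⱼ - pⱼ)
∂p1/∂z0 = -0.009113

p = softmax(z) = [0.2595, 0.03512, 0.7054]
p1 = 0.03512, p0 = 0.2595

∂p1/∂z0 = -p1 × p0 = -0.03512 × 0.2595 = -0.009113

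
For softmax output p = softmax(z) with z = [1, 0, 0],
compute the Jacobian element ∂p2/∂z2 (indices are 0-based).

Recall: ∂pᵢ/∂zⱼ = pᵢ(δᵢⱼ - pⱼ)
∂p2/∂z2 = 0.167

p = softmax(z) = [0.5761, 0.2119, 0.2119]
p2 = 0.2119

∂p2/∂z2 = p2(1 - p2) = 0.2119 × (1 - 0.2119) = 0.167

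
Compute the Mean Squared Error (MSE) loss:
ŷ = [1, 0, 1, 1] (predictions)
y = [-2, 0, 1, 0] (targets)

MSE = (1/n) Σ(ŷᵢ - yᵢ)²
MSE = 2.5

MSE = (1/4)((1--2)² + (0-0)² + (1-1)² + (1-0)²) = (1/4)(9 + 0 + 0 + 1) = 2.5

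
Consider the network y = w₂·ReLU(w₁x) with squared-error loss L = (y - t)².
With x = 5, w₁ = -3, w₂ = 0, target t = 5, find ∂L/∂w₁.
∂L/∂w₁ = 0

Forward pass:
z = w₁x = -3×5 = -15
h = ReLU(-15) = 0
y = w₂h = 0×0 = 0

Backward pass:
∂L/∂y = 2(y - t) = 2(0 - 5) = -10
∂y/∂h = w₂ = 0
∂h/∂z = 0 (ReLU derivative)
∂z/∂w₁ = x = 5

∂L/∂w₁ = -10 × 0 × 0 × 5 = 0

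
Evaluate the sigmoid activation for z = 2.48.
0.9227

sigmoid(2.48) = 1/(1 + e^(-2.48)) = 1/(1 + 0.08374) = 0.9227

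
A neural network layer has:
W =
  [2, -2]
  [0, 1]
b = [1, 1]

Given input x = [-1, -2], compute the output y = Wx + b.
y = [3, -1]

Wx = [2×-1 + -2×-2, 0×-1 + 1×-2]
   = [2, -2]
y = Wx + b = [2 + 1, -2 + 1] = [3, -1]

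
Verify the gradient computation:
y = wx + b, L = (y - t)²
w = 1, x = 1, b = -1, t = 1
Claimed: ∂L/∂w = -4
Incorrect

y = (1)(1) + -1 = 0
∂L/∂y = 2(y - t) = 2(0 - 1) = -2
∂y/∂w = x = 1
∂L/∂w = -2 × 1 = -2

Claimed value: -4
Incorrect: The correct gradient is -2.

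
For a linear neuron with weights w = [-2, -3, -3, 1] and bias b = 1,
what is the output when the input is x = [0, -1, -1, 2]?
y = 9

y = (-2)(0) + (-3)(-1) + (-3)(-1) + (1)(2) + 1 = 9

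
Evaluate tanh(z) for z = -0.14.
-0.1391

tanh(-0.14) = (e^(-0.14) - e^(0.14))/(e^(-0.14) + e^(0.14)) = -0.1391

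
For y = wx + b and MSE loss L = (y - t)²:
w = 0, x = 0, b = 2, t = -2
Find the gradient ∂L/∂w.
∂L/∂w = 0

y = wx + b = (0)(0) + 2 = 2
∂L/∂y = 2(y - t) = 2(2 - -2) = 8
∂y/∂w = x = 0
∂L/∂w = ∂L/∂y · ∂y/∂w = 8 × 0 = 0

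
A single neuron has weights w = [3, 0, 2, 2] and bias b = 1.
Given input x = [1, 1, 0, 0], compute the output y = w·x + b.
y = 4

y = (3)(1) + (0)(1) + (2)(0) + (2)(0) + 1 = 4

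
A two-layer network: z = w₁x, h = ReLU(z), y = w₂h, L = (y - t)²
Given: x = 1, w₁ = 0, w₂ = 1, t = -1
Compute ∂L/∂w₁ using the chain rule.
∂L/∂w₁ = 0

Forward pass:
z = w₁x = 0×1 = 0
h = ReLU(0) = 0
y = w₂h = 1×0 = 0

Backward pass:
∂L/∂y = 2(y - t) = 2(0 - -1) = 2
∂y/∂h = w₂ = 1
∂h/∂z = 0 (ReLU derivative)
∂z/∂w₁ = x = 1

∂L/∂w₁ = 2 × 1 × 0 × 1 = 0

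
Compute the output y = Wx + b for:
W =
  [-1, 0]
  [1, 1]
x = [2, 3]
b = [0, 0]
y = [-2, 5]

Wx = [-1×2 + 0×3, 1×2 + 1×3]
   = [-2, 5]
y = Wx + b = [-2 + 0, 5 + 0] = [-2, 5]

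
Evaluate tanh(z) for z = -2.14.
-0.9727

tanh(-2.14) = (e^(-2.14) - e^(2.14))/(e^(-2.14) + e^(2.14)) = -0.9727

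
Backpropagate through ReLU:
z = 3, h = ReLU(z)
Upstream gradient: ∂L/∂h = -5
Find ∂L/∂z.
∂L/∂z = -5

h = ReLU(3) = 3
Since z > 0: ∂h/∂z = 1
∂L/∂z = ∂L/∂h · ∂h/∂z = -5 × 1 = -5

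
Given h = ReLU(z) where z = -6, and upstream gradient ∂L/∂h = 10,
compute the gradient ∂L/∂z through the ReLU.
∂L/∂z = 0

h = ReLU(-6) = 0
Since z < 0: ∂h/∂z = 0
∂L/∂z = ∂L/∂h · ∂h/∂z = 10 × 0 = 0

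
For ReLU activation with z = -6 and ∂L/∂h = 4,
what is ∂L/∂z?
∂L/∂z = 0

h = ReLU(-6) = 0
Since z < 0: ∂h/∂z = 0
∂L/∂z = ∂L/∂h · ∂h/∂z = 4 × 0 = 0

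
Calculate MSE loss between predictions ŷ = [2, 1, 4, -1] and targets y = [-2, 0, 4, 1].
MSE = 5.25

MSE = (1/4)((2--2)² + (1-0)² + (4-4)² + (-1-1)²) = (1/4)(16 + 1 + 0 + 4) = 5.25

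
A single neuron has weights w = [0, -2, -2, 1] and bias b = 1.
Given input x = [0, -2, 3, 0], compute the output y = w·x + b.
y = -1

y = (0)(0) + (-2)(-2) + (-2)(3) + (1)(0) + 1 = -1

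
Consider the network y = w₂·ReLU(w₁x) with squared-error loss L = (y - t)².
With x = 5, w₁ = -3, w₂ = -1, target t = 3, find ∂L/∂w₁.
∂L/∂w₁ = 0

Forward pass:
z = w₁x = -3×5 = -15
h = ReLU(-15) = 0
y = w₂h = -1×0 = 0

Backward pass:
∂L/∂y = 2(y - t) = 2(0 - 3) = -6
∂y/∂h = w₂ = -1
∂h/∂z = 0 (ReLU derivative)
∂z/∂w₁ = x = 5

∂L/∂w₁ = -6 × -1 × 0 × 5 = 0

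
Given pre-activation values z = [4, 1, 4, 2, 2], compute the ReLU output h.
h = [4, 1, 4, 2, 2]

ReLU applied element-wise: max(0,4)=4, max(0,1)=1, max(0,4)=4, max(0,2)=2, max(0,2)=2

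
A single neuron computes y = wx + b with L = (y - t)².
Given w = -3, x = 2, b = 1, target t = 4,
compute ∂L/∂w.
∂L/∂w = -36

y = wx + b = (-3)(2) + 1 = -5
∂L/∂y = 2(y - t) = 2(-5 - 4) = -18
∂y/∂w = x = 2
∂L/∂w = ∂L/∂y · ∂y/∂w = -18 × 2 = -36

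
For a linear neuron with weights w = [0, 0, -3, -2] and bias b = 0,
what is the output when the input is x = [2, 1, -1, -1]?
y = 5

y = (0)(2) + (0)(1) + (-3)(-1) + (-2)(-1) + 0 = 5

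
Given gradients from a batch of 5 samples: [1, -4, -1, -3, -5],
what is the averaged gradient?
Average gradient = -2.4

Average = (1/5)(1 + -4 + -1 + -3 + -5) = -12/5 = -2.4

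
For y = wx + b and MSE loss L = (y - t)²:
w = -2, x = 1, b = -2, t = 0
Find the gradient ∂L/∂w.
∂L/∂w = -8

y = wx + b = (-2)(1) + -2 = -4
∂L/∂y = 2(y - t) = 2(-4 - 0) = -8
∂y/∂w = x = 1
∂L/∂w = ∂L/∂y · ∂y/∂w = -8 × 1 = -8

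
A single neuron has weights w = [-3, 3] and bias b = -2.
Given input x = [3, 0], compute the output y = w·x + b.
y = -11

y = (-3)(3) + (3)(0) + -2 = -11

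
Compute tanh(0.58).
0.5227

tanh(0.58) = (e^(0.58) - e^(-0.58))/(e^(0.58) + e^(-0.58)) = 0.5227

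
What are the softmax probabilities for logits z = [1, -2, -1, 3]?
p = [0.1166, 0.0058, 0.0158, 0.8618]

exp(z) = [2.718, 0.1353, 0.3679, 20.09]
Sum = 23.31
p = [0.1166, 0.0058, 0.0158, 0.8618]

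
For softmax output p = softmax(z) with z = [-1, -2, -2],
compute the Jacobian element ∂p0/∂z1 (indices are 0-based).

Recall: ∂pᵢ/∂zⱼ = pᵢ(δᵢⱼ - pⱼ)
∂p0/∂z1 = -0.1221

p = softmax(z) = [0.5761, 0.2119, 0.2119]
p0 = 0.5761, p1 = 0.2119

∂p0/∂z1 = -p0 × p1 = -0.5761 × 0.2119 = -0.1221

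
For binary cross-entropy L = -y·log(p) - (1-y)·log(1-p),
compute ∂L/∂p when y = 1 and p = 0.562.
∂L/∂p = -1.779

∂L/∂p = -y/p + (1-y)/(1-p) = -1/0.562 + 0 = -1.779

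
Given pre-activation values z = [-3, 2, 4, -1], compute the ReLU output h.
h = [0, 2, 4, 0]

ReLU applied element-wise: max(0,-3)=0, max(0,2)=2, max(0,4)=4, max(0,-1)=0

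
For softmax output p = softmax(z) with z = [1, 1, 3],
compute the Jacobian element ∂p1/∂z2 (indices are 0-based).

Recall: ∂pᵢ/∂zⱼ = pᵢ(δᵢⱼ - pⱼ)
∂p1/∂z2 = -0.08382

p = softmax(z) = [0.1065, 0.1065, 0.787]
p1 = 0.1065, p2 = 0.787

∂p1/∂z2 = -p1 × p2 = -0.1065 × 0.787 = -0.08382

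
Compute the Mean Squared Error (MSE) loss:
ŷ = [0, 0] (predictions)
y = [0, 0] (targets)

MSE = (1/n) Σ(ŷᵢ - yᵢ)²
MSE = 0

MSE = (1/2)((0-0)² + (0-0)²) = (1/2)(0 + 0) = 0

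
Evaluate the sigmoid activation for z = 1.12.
0.754

sigmoid(1.12) = 1/(1 + e^(-1.12)) = 1/(1 + 0.3263) = 0.754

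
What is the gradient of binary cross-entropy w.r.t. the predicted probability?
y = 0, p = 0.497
∂L/∂p = 1.988

∂L/∂p = -y/p + (1-y)/(1-p) = 0 + 1/0.503 = 1.988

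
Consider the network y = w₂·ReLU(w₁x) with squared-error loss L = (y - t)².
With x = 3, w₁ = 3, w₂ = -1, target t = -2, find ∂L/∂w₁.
∂L/∂w₁ = 42

Forward pass:
z = w₁x = 3×3 = 9
h = ReLU(9) = 9
y = w₂h = -1×9 = -9

Backward pass:
∂L/∂y = 2(y - t) = 2(-9 - -2) = -14
∂y/∂h = w₂ = -1
∂h/∂z = 1 (ReLU derivative)
∂z/∂w₁ = x = 3

∂L/∂w₁ = -14 × -1 × 1 × 3 = 42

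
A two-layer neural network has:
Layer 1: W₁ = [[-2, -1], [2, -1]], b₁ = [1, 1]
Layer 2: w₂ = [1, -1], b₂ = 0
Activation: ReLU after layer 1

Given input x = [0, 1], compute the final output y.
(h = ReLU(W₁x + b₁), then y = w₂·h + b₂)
y = 0

Layer 1 pre-activation: z₁ = [0, 0]
After ReLU: h = [0, 0]
Layer 2 output: y = 1×0 + -1×0 + 0 = 0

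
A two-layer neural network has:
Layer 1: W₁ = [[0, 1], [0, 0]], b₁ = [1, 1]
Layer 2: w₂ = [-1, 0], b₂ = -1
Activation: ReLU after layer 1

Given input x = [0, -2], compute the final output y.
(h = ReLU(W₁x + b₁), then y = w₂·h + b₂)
y = -1

Layer 1 pre-activation: z₁ = [-1, 1]
After ReLU: h = [0, 1]
Layer 2 output: y = -1×0 + 0×1 + -1 = -1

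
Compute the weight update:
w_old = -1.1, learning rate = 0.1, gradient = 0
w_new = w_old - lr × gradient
w_new = -1.1

w_new = w - η·∂L/∂w = -1.1 - 0.1×(0) = -1.1 - (0) = -1.1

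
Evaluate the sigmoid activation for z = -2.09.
0.1101

sigmoid(-2.09) = 1/(1 + e^(2.09)) = 1/(1 + 8.085) = 0.1101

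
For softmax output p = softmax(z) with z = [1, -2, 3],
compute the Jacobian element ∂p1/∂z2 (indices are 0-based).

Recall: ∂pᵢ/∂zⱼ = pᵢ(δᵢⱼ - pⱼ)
∂p1/∂z2 = -0.005166

p = softmax(z) = [0.1185, 0.0059, 0.8756]
p1 = 0.0059, p2 = 0.8756

∂p1/∂z2 = -p1 × p2 = -0.0059 × 0.8756 = -0.005166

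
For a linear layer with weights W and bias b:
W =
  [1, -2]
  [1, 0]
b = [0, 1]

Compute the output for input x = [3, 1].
y = [1, 4]

Wx = [1×3 + -2×1, 1×3 + 0×1]
   = [1, 3]
y = Wx + b = [1 + 0, 3 + 1] = [1, 4]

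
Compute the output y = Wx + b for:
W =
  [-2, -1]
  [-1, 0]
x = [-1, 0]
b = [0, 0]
y = [2, 1]

Wx = [-2×-1 + -1×0, -1×-1 + 0×0]
   = [2, 1]
y = Wx + b = [2 + 0, 1 + 0] = [2, 1]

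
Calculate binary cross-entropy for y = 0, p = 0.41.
L = 0.5276

L = -0·log(0.41) - 1·log(0.59) = -log(0.59) = 0.5276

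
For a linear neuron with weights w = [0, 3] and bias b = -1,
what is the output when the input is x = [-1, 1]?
y = 2

y = (0)(-1) + (3)(1) + -1 = 2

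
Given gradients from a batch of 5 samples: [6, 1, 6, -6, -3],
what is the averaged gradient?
Average gradient = 0.8

Average = (1/5)(6 + 1 + 6 + -6 + -3) = 4/5 = 0.8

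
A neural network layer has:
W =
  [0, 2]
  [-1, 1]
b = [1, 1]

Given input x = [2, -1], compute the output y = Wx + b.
y = [-1, -2]

Wx = [0×2 + 2×-1, -1×2 + 1×-1]
   = [-2, -3]
y = Wx + b = [-2 + 1, -3 + 1] = [-1, -2]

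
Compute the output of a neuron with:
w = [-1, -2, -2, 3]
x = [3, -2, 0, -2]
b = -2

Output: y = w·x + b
y = -7

y = (-1)(3) + (-2)(-2) + (-2)(0) + (3)(-2) + -2 = -7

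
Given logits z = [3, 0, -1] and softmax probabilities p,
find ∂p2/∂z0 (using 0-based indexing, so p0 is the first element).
∂p2/∂z0 = -0.01605

p = softmax(z) = [0.9362, 0.04661, 0.01715]
p2 = 0.01715, p0 = 0.9362

∂p2/∂z0 = -p2 × p0 = -0.01715 × 0.9362 = -0.01605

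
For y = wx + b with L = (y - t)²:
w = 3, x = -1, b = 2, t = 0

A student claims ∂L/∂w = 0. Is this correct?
Incorrect

y = (3)(-1) + 2 = -1
∂L/∂y = 2(y - t) = 2(-1 - 0) = -2
∂y/∂w = x = -1
∂L/∂w = -2 × -1 = 2

Claimed value: 0
Incorrect: The correct gradient is 2.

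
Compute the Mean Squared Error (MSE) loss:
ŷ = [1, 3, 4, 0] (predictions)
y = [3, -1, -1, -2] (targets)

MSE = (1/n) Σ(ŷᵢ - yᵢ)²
MSE = 12.25

MSE = (1/4)((1-3)² + (3--1)² + (4--1)² + (0--2)²) = (1/4)(4 + 16 + 25 + 4) = 12.25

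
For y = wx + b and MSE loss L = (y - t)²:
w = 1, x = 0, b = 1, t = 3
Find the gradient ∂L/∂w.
∂L/∂w = 0

y = wx + b = (1)(0) + 1 = 1
∂L/∂y = 2(y - t) = 2(1 - 3) = -4
∂y/∂w = x = 0
∂L/∂w = ∂L/∂y · ∂y/∂w = -4 × 0 = 0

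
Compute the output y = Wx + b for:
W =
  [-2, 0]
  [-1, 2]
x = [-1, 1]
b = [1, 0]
y = [3, 3]

Wx = [-2×-1 + 0×1, -1×-1 + 2×1]
   = [2, 3]
y = Wx + b = [2 + 1, 3 + 0] = [3, 3]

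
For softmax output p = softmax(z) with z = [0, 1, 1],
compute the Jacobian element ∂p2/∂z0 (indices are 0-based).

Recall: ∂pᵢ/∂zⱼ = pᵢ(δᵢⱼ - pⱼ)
∂p2/∂z0 = -0.06561

p = softmax(z) = [0.1554, 0.4223, 0.4223]
p2 = 0.4223, p0 = 0.1554

∂p2/∂z0 = -p2 × p0 = -0.4223 × 0.1554 = -0.06561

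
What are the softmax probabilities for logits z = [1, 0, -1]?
p = [0.6652, 0.2447, 0.09]

exp(z) = [2.718, 1, 0.3679]
Sum = 4.086
p = [0.6652, 0.2447, 0.09]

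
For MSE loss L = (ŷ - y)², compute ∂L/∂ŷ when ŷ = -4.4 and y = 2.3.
∂L/∂ŷ = -13.4

∂L/∂ŷ = 2(ŷ - y) = 2(-4.4 - 2.3) = 2(-6.7) = -13.4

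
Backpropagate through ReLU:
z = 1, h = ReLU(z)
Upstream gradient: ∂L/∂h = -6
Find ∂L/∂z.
∂L/∂z = -6

h = ReLU(1) = 1
Since z > 0: ∂h/∂z = 1
∂L/∂z = ∂L/∂h · ∂h/∂z = -6 × 1 = -6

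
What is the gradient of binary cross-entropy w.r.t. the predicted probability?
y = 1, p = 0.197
∂L/∂p = -5.076

∂L/∂p = -y/p + (1-y)/(1-p) = -1/0.197 + 0 = -5.076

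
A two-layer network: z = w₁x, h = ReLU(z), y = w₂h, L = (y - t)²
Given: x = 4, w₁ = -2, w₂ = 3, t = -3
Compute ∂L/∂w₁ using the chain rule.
∂L/∂w₁ = 0

Forward pass:
z = w₁x = -2×4 = -8
h = ReLU(-8) = 0
y = w₂h = 3×0 = 0

Backward pass:
∂L/∂y = 2(y - t) = 2(0 - -3) = 6
∂y/∂h = w₂ = 3
∂h/∂z = 0 (ReLU derivative)
∂z/∂w₁ = x = 4

∂L/∂w₁ = 6 × 3 × 0 × 4 = 0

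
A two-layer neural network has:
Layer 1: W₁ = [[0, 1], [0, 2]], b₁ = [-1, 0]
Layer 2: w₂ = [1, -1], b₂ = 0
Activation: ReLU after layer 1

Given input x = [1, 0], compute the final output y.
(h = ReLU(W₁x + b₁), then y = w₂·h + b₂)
y = 0

Layer 1 pre-activation: z₁ = [-1, 0]
After ReLU: h = [0, 0]
Layer 2 output: y = 1×0 + -1×0 + 0 = 0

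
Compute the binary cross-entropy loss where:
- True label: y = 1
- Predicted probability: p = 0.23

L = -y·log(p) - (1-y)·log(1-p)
L = 1.47

L = -1·log(0.23) - 0·log(0.77) = -log(0.23) = 1.47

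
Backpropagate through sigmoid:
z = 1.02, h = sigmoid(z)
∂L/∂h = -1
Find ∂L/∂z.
∂L/∂z = -0.1948

σ(1.02) = 0.735
σ'(1.02) = σ(1.02)(1 - σ(1.02)) = 0.735 × 0.265 = 0.1948
∂L/∂z = ∂L/∂h · σ'(z) = -1 × 0.1948 = -0.1948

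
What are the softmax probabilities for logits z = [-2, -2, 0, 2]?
p = [0.0156, 0.0156, 0.1155, 0.8533]

exp(z) = [0.1353, 0.1353, 1, 7.389]
Sum = 8.66
p = [0.0156, 0.0156, 0.1155, 0.8533]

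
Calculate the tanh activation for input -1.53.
-0.9104

tanh(-1.53) = (e^(-1.53) - e^(1.53))/(e^(-1.53) + e^(1.53)) = -0.9104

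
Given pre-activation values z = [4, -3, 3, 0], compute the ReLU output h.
h = [4, 0, 3, 0]

ReLU applied element-wise: max(0,4)=4, max(0,-3)=0, max(0,3)=3, max(0,0)=0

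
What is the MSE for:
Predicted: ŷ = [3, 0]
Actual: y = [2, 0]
MSE = 0.5

MSE = (1/2)((3-2)² + (0-0)²) = (1/2)(1 + 0) = 0.5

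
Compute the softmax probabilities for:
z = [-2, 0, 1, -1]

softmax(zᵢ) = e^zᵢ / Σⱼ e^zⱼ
p = [0.0321, 0.2369, 0.6439, 0.0871]

exp(z) = [0.1353, 1, 2.718, 0.3679]
Sum = 4.221
p = [0.0321, 0.2369, 0.6439, 0.0871]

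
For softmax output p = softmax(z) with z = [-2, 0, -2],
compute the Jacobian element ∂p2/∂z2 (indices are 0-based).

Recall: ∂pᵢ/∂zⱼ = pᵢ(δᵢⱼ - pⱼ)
∂p2/∂z2 = 0.09516

p = softmax(z) = [0.1065, 0.787, 0.1065]
p2 = 0.1065

∂p2/∂z2 = p2(1 - p2) = 0.1065 × (1 - 0.1065) = 0.09516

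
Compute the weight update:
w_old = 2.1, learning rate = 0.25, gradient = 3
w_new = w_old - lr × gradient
w_new = 1.35

w_new = w - η·∂L/∂w = 2.1 - 0.25×(3) = 2.1 - (0.75) = 1.35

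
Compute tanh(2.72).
0.9914

tanh(2.72) = (e^(2.72) - e^(-2.72))/(e^(2.72) + e^(-2.72)) = 0.9914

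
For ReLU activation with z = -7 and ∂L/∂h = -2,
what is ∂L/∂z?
∂L/∂z = 0

h = ReLU(-7) = 0
Since z < 0: ∂h/∂z = 0
∂L/∂z = ∂L/∂h · ∂h/∂z = -2 × 0 = 0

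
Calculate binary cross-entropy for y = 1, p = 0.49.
L = 0.7133

L = -1·log(0.49) - 0·log(0.51) = -log(0.49) = 0.7133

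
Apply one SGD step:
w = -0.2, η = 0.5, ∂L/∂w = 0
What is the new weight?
w_new = -0.2

w_new = w - η·∂L/∂w = -0.2 - 0.5×(0) = -0.2 - (0) = -0.2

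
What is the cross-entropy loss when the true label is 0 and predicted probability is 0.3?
L = 0.3567

L = -0·log(0.3) - 1·log(0.7) = -log(0.7) = 0.3567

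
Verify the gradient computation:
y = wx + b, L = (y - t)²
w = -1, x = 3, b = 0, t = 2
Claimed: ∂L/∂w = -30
Correct

y = (-1)(3) + 0 = -3
∂L/∂y = 2(y - t) = 2(-3 - 2) = -10
∂y/∂w = x = 3
∂L/∂w = -10 × 3 = -30

Claimed value: -30
Correct: The correct gradient is -30.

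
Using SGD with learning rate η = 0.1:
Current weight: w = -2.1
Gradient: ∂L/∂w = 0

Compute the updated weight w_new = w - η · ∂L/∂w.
w_new = -2.1

w_new = w - η·∂L/∂w = -2.1 - 0.1×(0) = -2.1 - (0) = -2.1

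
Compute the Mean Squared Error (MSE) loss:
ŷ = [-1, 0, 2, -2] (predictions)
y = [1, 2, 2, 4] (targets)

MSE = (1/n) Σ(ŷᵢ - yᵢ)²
MSE = 11

MSE = (1/4)((-1-1)² + (0-2)² + (2-2)² + (-2-4)²) = (1/4)(4 + 4 + 0 + 36) = 11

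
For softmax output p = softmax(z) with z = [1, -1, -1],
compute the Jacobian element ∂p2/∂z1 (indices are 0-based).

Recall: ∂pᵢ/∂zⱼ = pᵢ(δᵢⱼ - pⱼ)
∂p2/∂z1 = -0.01134

p = softmax(z) = [0.787, 0.1065, 0.1065]
p2 = 0.1065, p1 = 0.1065

∂p2/∂z1 = -p2 × p1 = -0.1065 × 0.1065 = -0.01134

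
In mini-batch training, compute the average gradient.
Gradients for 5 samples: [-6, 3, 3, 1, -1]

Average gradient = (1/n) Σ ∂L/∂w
Average gradient = 0

Average = (1/5)(-6 + 3 + 3 + 1 + -1) = 0/5 = 0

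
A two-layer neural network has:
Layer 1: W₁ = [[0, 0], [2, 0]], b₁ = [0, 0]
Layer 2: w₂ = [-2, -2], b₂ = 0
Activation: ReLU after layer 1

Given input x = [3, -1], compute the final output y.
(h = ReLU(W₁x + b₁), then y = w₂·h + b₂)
y = -12

Layer 1 pre-activation: z₁ = [0, 6]
After ReLU: h = [0, 6]
Layer 2 output: y = -2×0 + -2×6 + 0 = -12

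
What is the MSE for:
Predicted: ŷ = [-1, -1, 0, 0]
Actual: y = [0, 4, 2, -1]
MSE = 7.75

MSE = (1/4)((-1-0)² + (-1-4)² + (0-2)² + (0--1)²) = (1/4)(1 + 25 + 4 + 1) = 7.75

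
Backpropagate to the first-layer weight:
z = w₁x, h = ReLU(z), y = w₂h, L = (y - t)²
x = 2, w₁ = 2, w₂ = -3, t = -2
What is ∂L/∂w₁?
∂L/∂w₁ = 120

Forward pass:
z = w₁x = 2×2 = 4
h = ReLU(4) = 4
y = w₂h = -3×4 = -12

Backward pass:
∂L/∂y = 2(y - t) = 2(-12 - -2) = -20
∂y/∂h = w₂ = -3
∂h/∂z = 1 (ReLU derivative)
∂z/∂w₁ = x = 2

∂L/∂w₁ = -20 × -3 × 1 × 2 = 120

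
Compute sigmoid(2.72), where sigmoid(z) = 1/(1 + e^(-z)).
0.9382

sigmoid(2.72) = 1/(1 + e^(-2.72)) = 1/(1 + 0.06587) = 0.9382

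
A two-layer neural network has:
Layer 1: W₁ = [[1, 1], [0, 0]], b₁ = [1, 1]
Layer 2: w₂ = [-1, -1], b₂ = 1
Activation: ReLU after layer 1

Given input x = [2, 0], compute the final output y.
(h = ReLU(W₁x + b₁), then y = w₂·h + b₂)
y = -3

Layer 1 pre-activation: z₁ = [3, 1]
After ReLU: h = [3, 1]
Layer 2 output: y = -1×3 + -1×1 + 1 = -3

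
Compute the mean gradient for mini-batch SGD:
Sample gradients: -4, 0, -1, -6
Average gradient = -2.75

Average = (1/4)(-4 + 0 + -1 + -6) = -11/4 = -2.75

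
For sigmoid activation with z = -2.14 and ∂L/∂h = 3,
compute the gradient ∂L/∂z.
∂L/∂z = 0.2826

σ(-2.14) = 0.1053
σ'(-2.14) = σ(-2.14)(1 - σ(-2.14)) = 0.1053 × 0.8947 = 0.09419
∂L/∂z = ∂L/∂h · σ'(z) = 3 × 0.09419 = 0.2826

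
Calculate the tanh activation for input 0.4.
0.3799

tanh(0.4) = (e^(0.4) - e^(-0.4))/(e^(0.4) + e^(-0.4)) = 0.3799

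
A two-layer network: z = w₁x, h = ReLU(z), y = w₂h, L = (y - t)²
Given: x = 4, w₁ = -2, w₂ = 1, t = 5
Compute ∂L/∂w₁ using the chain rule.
∂L/∂w₁ = 0

Forward pass:
z = w₁x = -2×4 = -8
h = ReLU(-8) = 0
y = w₂h = 1×0 = 0

Backward pass:
∂L/∂y = 2(y - t) = 2(0 - 5) = -10
∂y/∂h = w₂ = 1
∂h/∂z = 0 (ReLU derivative)
∂z/∂w₁ = x = 4

∂L/∂w₁ = -10 × 1 × 0 × 4 = 0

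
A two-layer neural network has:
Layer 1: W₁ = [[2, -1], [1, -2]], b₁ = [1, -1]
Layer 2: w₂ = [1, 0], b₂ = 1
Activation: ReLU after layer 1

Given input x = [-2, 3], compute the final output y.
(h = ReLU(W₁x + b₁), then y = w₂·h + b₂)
y = 1

Layer 1 pre-activation: z₁ = [-6, -9]
After ReLU: h = [0, 0]
Layer 2 output: y = 1×0 + 0×0 + 1 = 1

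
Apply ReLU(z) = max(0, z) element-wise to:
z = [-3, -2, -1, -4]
h = [0, 0, 0, 0]

ReLU applied element-wise: max(0,-3)=0, max(0,-2)=0, max(0,-1)=0, max(0,-4)=0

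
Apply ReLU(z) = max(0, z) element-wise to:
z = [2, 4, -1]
h = [2, 4, 0]

ReLU applied element-wise: max(0,2)=2, max(0,4)=4, max(0,-1)=0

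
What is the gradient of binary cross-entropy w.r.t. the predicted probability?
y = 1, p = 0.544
∂L/∂p = -1.838

∂L/∂p = -y/p + (1-y)/(1-p) = -1/0.544 + 0 = -1.838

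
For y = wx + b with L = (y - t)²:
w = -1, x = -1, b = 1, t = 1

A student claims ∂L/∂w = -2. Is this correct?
Correct

y = (-1)(-1) + 1 = 2
∂L/∂y = 2(y - t) = 2(2 - 1) = 2
∂y/∂w = x = -1
∂L/∂w = 2 × -1 = -2

Claimed value: -2
Correct: The correct gradient is -2.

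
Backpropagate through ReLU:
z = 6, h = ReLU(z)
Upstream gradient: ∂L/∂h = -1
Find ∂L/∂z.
∂L/∂z = -1

h = ReLU(6) = 6
Since z > 0: ∂h/∂z = 1
∂L/∂z = ∂L/∂h · ∂h/∂z = -1 × 1 = -1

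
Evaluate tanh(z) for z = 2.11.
0.971

tanh(2.11) = (e^(2.11) - e^(-2.11))/(e^(2.11) + e^(-2.11)) = 0.971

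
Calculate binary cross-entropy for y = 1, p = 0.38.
L = 0.9676

L = -1·log(0.38) - 0·log(0.62) = -log(0.38) = 0.9676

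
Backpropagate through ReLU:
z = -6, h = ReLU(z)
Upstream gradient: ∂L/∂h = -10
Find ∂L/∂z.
∂L/∂z = 0

h = ReLU(-6) = 0
Since z < 0: ∂h/∂z = 0
∂L/∂z = ∂L/∂h · ∂h/∂z = -10 × 0 = 0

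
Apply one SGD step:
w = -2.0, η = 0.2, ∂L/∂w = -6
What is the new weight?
w_new = -0.8

w_new = w - η·∂L/∂w = -2.0 - 0.2×(-6) = -2.0 - (-1.2) = -0.8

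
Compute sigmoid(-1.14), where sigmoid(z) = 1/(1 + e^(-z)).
0.2423

sigmoid(-1.14) = 1/(1 + e^(1.14)) = 1/(1 + 3.127) = 0.2423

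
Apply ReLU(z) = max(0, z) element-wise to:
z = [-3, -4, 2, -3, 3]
h = [0, 0, 2, 0, 3]

ReLU applied element-wise: max(0,-3)=0, max(0,-4)=0, max(0,2)=2, max(0,-3)=0, max(0,3)=3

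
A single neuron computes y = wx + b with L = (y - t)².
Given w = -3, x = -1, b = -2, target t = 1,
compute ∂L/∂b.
∂L/∂b = 0

y = wx + b = (-3)(-1) + -2 = 1
∂L/∂y = 2(y - t) = 2(1 - 1) = 0
∂y/∂b = 1
∂L/∂b = ∂L/∂y · ∂y/∂b = 0 × 1 = 0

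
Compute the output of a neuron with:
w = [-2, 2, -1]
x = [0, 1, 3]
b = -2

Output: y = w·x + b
y = -3

y = (-2)(0) + (2)(1) + (-1)(3) + -2 = -3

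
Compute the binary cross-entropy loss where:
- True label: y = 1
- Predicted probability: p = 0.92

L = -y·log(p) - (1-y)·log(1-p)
L = 0.08338

L = -1·log(0.92) - 0·log(0.08) = -log(0.92) = 0.08338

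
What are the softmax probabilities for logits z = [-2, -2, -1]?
p = [0.2119, 0.2119, 0.5761]

exp(z) = [0.1353, 0.1353, 0.3679]
Sum = 0.6386
p = [0.2119, 0.2119, 0.5761]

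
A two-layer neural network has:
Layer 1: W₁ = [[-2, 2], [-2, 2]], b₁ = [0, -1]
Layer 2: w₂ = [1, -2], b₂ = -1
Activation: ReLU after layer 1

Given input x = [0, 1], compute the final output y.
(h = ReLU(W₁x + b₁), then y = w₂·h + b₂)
y = -1

Layer 1 pre-activation: z₁ = [2, 1]
After ReLU: h = [2, 1]
Layer 2 output: y = 1×2 + -2×1 + -1 = -1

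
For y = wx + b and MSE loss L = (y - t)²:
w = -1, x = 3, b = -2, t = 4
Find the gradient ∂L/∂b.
∂L/∂b = -18

y = wx + b = (-1)(3) + -2 = -5
∂L/∂y = 2(y - t) = 2(-5 - 4) = -18
∂y/∂b = 1
∂L/∂b = ∂L/∂y · ∂y/∂b = -18 × 1 = -18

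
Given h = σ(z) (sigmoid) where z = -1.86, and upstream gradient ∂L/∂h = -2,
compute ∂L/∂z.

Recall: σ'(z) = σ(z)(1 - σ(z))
∂L/∂z = -0.2331

σ(-1.86) = 0.1347
σ'(-1.86) = σ(-1.86)(1 - σ(-1.86)) = 0.1347 × 0.8653 = 0.1166
∂L/∂z = ∂L/∂h · σ'(z) = -2 × 0.1166 = -0.2331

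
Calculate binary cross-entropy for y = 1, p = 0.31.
L = 1.171

L = -1·log(0.31) - 0·log(0.69) = -log(0.31) = 1.171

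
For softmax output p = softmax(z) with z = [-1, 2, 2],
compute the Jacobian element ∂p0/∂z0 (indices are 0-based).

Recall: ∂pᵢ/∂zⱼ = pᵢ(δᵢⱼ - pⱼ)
∂p0/∂z0 = 0.0237

p = softmax(z) = [0.02429, 0.4879, 0.4879]
p0 = 0.02429

∂p0/∂z0 = p0(1 - p0) = 0.02429 × (1 - 0.02429) = 0.0237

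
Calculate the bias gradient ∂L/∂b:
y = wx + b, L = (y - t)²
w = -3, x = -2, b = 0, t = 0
∂L/∂b = 12

y = wx + b = (-3)(-2) + 0 = 6
∂L/∂y = 2(y - t) = 2(6 - 0) = 12
∂y/∂b = 1
∂L/∂b = ∂L/∂y · ∂y/∂b = 12 × 1 = 12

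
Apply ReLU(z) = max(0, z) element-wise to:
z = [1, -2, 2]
h = [1, 0, 2]

ReLU applied element-wise: max(0,1)=1, max(0,-2)=0, max(0,2)=2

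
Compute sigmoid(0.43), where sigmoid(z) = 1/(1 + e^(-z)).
0.6059

sigmoid(0.43) = 1/(1 + e^(-0.43)) = 1/(1 + 0.6505) = 0.6059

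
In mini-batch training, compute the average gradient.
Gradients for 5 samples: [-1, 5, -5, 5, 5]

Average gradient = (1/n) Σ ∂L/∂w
Average gradient = 1.8

Average = (1/5)(-1 + 5 + -5 + 5 + 5) = 9/5 = 1.8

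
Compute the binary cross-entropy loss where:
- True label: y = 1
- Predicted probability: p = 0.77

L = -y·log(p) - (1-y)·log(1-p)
L = 0.2614

L = -1·log(0.77) - 0·log(0.23) = -log(0.77) = 0.2614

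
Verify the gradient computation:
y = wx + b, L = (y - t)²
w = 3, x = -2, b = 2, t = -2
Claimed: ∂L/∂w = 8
Correct

y = (3)(-2) + 2 = -4
∂L/∂y = 2(y - t) = 2(-4 - -2) = -4
∂y/∂w = x = -2
∂L/∂w = -4 × -2 = 8

Claimed value: 8
Correct: The correct gradient is 8.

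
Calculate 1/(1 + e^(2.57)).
0.07109

sigmoid(-2.57) = 1/(1 + e^(2.57)) = 1/(1 + 13.07) = 0.07109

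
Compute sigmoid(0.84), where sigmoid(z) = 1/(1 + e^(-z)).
0.6985

sigmoid(0.84) = 1/(1 + e^(-0.84)) = 1/(1 + 0.4317) = 0.6985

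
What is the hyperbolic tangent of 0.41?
0.3885

tanh(0.41) = (e^(0.41) - e^(-0.41))/(e^(0.41) + e^(-0.41)) = 0.3885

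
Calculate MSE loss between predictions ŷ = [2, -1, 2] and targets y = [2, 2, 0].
MSE = 4.333

MSE = (1/3)((2-2)² + (-1-2)² + (2-0)²) = (1/3)(0 + 9 + 4) = 4.333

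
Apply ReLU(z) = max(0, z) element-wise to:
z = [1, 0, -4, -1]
h = [1, 0, 0, 0]

ReLU applied element-wise: max(0,1)=1, max(0,0)=0, max(0,-4)=0, max(0,-1)=0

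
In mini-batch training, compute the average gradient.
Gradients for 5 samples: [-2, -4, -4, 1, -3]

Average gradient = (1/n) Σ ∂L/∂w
Average gradient = -2.4

Average = (1/5)(-2 + -4 + -4 + 1 + -3) = -12/5 = -2.4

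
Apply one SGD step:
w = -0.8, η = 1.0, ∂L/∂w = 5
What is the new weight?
w_new = -5.8

w_new = w - η·∂L/∂w = -0.8 - 1.0×(5) = -0.8 - (5) = -5.8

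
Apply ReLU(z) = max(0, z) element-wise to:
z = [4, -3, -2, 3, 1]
h = [4, 0, 0, 3, 1]

ReLU applied element-wise: max(0,4)=4, max(0,-3)=0, max(0,-2)=0, max(0,3)=3, max(0,1)=1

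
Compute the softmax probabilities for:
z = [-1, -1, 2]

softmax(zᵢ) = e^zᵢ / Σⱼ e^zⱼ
p = [0.0453, 0.0453, 0.9094]

exp(z) = [0.3679, 0.3679, 7.389]
Sum = 8.125
p = [0.0453, 0.0453, 0.9094]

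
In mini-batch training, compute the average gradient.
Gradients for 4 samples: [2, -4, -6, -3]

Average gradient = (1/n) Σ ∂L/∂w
Average gradient = -2.75

Average = (1/4)(2 + -4 + -6 + -3) = -11/4 = -2.75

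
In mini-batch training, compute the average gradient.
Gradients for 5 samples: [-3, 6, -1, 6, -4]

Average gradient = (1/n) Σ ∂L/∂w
Average gradient = 0.8

Average = (1/5)(-3 + 6 + -1 + 6 + -4) = 4/5 = 0.8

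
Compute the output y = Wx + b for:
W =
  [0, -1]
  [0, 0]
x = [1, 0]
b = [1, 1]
y = [1, 1]

Wx = [0×1 + -1×0, 0×1 + 0×0]
   = [0, 0]
y = Wx + b = [0 + 1, 0 + 1] = [1, 1]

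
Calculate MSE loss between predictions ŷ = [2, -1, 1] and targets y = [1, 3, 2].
MSE = 6

MSE = (1/3)((2-1)² + (-1-3)² + (1-2)²) = (1/3)(1 + 16 + 1) = 6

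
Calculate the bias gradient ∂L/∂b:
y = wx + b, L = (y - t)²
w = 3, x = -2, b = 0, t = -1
∂L/∂b = -10

y = wx + b = (3)(-2) + 0 = -6
∂L/∂y = 2(y - t) = 2(-6 - -1) = -10
∂y/∂b = 1
∂L/∂b = ∂L/∂y · ∂y/∂b = -10 × 1 = -10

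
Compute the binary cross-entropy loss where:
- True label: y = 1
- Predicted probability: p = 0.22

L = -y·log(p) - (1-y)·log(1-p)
L = 1.514

L = -1·log(0.22) - 0·log(0.78) = -log(0.22) = 1.514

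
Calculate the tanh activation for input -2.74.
-0.9917

tanh(-2.74) = (e^(-2.74) - e^(2.74))/(e^(-2.74) + e^(2.74)) = -0.9917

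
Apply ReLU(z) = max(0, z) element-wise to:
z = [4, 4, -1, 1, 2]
h = [4, 4, 0, 1, 2]

ReLU applied element-wise: max(0,4)=4, max(0,4)=4, max(0,-1)=0, max(0,1)=1, max(0,2)=2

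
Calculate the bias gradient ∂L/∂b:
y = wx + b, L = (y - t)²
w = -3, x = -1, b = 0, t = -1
∂L/∂b = 8

y = wx + b = (-3)(-1) + 0 = 3
∂L/∂y = 2(y - t) = 2(3 - -1) = 8
∂y/∂b = 1
∂L/∂b = ∂L/∂y · ∂y/∂b = 8 × 1 = 8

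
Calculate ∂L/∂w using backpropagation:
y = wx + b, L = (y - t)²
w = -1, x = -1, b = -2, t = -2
∂L/∂w = -2

y = wx + b = (-1)(-1) + -2 = -1
∂L/∂y = 2(y - t) = 2(-1 - -2) = 2
∂y/∂w = x = -1
∂L/∂w = ∂L/∂y · ∂y/∂w = 2 × -1 = -2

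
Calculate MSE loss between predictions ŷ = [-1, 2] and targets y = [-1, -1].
MSE = 4.5

MSE = (1/2)((-1--1)² + (2--1)²) = (1/2)(0 + 9) = 4.5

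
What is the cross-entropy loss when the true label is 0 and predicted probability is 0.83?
L = 1.772

L = -0·log(0.83) - 1·log(0.17) = -log(0.17) = 1.772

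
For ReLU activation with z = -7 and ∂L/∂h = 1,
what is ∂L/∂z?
∂L/∂z = 0

h = ReLU(-7) = 0
Since z < 0: ∂h/∂z = 0
∂L/∂z = ∂L/∂h · ∂h/∂z = 1 × 0 = 0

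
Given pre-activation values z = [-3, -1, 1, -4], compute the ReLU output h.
h = [0, 0, 1, 0]

ReLU applied element-wise: max(0,-3)=0, max(0,-1)=0, max(0,1)=1, max(0,-4)=0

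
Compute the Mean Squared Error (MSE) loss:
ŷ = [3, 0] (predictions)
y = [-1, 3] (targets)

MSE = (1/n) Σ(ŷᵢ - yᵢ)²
MSE = 12.5

MSE = (1/2)((3--1)² + (0-3)²) = (1/2)(16 + 9) = 12.5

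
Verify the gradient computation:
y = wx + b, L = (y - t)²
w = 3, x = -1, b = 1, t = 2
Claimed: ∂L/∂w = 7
Incorrect

y = (3)(-1) + 1 = -2
∂L/∂y = 2(y - t) = 2(-2 - 2) = -8
∂y/∂w = x = -1
∂L/∂w = -8 × -1 = 8

Claimed value: 7
Incorrect: The correct gradient is 8.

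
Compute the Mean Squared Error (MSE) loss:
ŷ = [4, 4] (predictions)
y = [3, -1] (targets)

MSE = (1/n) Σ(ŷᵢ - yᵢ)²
MSE = 13

MSE = (1/2)((4-3)² + (4--1)²) = (1/2)(1 + 25) = 13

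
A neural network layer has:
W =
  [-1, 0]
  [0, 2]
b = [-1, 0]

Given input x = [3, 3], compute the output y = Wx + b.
y = [-4, 6]

Wx = [-1×3 + 0×3, 0×3 + 2×3]
   = [-3, 6]
y = Wx + b = [-3 + -1, 6 + 0] = [-4, 6]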